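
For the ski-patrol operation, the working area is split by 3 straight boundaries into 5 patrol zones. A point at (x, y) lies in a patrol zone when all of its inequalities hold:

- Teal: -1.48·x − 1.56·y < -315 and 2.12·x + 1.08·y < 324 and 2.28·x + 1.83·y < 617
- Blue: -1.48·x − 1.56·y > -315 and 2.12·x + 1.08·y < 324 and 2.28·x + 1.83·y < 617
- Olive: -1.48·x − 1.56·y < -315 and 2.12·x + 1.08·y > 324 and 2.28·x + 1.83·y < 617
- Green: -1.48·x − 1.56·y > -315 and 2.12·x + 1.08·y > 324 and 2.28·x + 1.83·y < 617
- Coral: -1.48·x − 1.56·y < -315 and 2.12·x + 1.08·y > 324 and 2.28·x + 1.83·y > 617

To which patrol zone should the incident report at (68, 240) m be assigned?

Olive

-1.48·68 − 1.56·240 = -475.040, which is < -315
2.12·68 + 1.08·240 = 403.360, which is > 324
2.28·68 + 1.83·240 = 594.240, which is < 617
This sign pattern matches Olive.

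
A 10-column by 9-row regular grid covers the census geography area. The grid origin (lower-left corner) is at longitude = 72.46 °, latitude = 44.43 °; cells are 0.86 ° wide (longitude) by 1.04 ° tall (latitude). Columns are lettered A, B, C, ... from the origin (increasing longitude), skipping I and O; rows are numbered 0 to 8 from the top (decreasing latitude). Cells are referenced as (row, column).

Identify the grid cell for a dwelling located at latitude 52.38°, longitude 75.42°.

(1, D)

Column index: ⌊(75.42 − 72.46) / 0.86⌋ = ⌊3.442⌋ = 3 → column D
Row offset from origin: ⌊(52.38 − 44.43) / 1.04⌋ = ⌊7.644⌋ = 7 → row 1 (counted from top)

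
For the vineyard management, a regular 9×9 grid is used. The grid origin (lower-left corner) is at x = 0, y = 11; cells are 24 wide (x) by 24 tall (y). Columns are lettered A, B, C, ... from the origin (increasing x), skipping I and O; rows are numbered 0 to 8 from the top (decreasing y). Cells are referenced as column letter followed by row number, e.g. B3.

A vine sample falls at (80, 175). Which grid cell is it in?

Column index: ⌊(80 − 0) / 24⌋ = ⌊3.333⌋ = 3 → column D
Row offset from origin: ⌊(175 − 11) / 24⌋ = ⌊6.833⌋ = 6 → row 2 (counted from top)

D2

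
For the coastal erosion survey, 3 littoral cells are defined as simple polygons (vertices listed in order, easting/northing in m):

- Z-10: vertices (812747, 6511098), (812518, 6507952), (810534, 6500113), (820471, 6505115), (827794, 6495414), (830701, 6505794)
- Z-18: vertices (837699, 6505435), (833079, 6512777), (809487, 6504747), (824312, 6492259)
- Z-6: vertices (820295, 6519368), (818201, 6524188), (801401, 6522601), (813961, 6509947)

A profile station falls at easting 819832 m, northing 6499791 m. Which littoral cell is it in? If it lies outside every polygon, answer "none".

Z-18

Cast a ray rightward from (819832, 6499791). For each polygon, the edges (by vertex number in listed order) whose endpoints lie on opposite sides of northing = 6499791, where each meets that height, and whether that is right or left of the point:
Z-10: 4–5 at easting≈824489.9 (right), 5–6 at easting≈829019.8 (right) → 2 crossings.
Z-18: 3–4 at easting≈815370.5 (left), 4–1 at easting≈831964.6 (right) → 1 crossing.
Z-6: no edge straddles that height → 0 crossings.
Only Z-18 has an odd count, so the point is inside Z-18.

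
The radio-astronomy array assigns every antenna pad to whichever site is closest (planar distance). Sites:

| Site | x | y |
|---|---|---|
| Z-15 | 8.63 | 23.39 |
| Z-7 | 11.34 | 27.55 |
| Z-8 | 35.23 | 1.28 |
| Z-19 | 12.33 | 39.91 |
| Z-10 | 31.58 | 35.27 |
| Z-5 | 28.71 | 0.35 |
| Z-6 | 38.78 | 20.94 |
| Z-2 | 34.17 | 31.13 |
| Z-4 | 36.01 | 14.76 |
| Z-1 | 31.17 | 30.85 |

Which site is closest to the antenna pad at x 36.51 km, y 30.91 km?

Squared distances to each site:
Z-15: 833.845; Z-7: 644.818; Z-8: 879.575; Z-19: 665.672; Z-10: 43.315; Z-5: 994.754; Z-6: 104.554; Z-2: 5.524; Z-4: 261.072; Z-1: 28.519.
Minimum at Z-2.

Z-2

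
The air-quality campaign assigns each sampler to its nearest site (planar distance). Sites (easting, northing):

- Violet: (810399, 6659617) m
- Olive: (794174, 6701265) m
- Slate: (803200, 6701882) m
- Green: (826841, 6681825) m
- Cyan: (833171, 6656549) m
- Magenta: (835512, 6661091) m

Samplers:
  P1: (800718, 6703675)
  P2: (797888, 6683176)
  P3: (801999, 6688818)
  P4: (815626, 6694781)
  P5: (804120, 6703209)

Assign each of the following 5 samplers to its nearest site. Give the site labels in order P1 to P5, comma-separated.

P1 → Slate (d²=9375173.00)
P2 → Olive (d²=341005717.00)
P3 → Slate (d²=172110497.00)
P4 → Slate (d²=204829677.00)
P5 → Slate (d²=2607329.00)

Slate, Olive, Slate, Slate, Slate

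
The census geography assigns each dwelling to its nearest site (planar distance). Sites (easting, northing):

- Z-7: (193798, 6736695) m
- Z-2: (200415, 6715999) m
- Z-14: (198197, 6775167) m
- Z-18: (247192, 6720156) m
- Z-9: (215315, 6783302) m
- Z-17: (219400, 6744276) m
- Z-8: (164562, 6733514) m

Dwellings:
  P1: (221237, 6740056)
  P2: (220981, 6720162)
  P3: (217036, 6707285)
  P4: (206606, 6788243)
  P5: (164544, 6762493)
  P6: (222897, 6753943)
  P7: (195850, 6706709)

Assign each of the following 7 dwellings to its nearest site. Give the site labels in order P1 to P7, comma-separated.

P1 → Z-17 (d²=21182969.00)
P2 → Z-2 (d²=440290925.00)
P3 → Z-2 (d²=352191437.00)
P4 → Z-9 (d²=100260162.00)
P5 → Z-8 (d²=839782765.00)
P6 → Z-17 (d²=105679898.00)
P7 → Z-2 (d²=107143325.00)

Z-17, Z-2, Z-2, Z-9, Z-8, Z-17, Z-2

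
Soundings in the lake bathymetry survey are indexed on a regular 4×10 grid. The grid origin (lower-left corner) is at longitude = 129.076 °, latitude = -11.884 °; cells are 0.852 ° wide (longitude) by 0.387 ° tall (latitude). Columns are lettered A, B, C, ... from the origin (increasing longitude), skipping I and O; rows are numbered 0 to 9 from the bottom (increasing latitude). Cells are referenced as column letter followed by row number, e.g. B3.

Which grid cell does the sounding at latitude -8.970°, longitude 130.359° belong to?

B7

Column index: ⌊(130.359 − 129.076) / 0.852⌋ = ⌊1.506⌋ = 1 → column B
Row offset from origin: ⌊(-8.970 − -11.884) / 0.387⌋ = ⌊7.530⌋ = 7 → row 7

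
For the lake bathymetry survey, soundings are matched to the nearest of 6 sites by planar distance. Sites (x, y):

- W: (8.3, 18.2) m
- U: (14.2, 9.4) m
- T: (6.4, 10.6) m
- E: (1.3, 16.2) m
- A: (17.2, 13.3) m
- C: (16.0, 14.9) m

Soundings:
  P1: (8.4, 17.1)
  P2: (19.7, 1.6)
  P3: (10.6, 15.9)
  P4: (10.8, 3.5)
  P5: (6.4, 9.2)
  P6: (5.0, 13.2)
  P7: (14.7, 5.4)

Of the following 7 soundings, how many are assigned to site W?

P1 → W
P2 → U
P3 → W
P4 → U
P5 → T
P6 → T
P7 → U
2 of the 7 go to W.

2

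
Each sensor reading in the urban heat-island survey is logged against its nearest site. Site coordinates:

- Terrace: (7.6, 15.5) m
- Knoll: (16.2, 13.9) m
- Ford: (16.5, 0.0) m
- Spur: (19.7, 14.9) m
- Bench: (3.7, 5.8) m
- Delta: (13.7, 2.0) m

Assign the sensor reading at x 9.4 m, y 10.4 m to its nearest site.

Terrace

Squared distances to each site:
Terrace: 29.250; Knoll: 58.490; Ford: 158.570; Spur: 126.340; Bench: 53.650; Delta: 89.050.
Minimum at Terrace.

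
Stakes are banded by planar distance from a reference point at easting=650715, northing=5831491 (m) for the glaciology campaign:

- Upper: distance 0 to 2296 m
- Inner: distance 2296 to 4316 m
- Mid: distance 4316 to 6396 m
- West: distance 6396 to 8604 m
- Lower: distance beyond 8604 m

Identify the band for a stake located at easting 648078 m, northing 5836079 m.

Mid

Distance = √((648078−650715)² + (5836079−5831491)²) = √(6953769.000 + 21049744.000) = 5291.835 m.
4316 ≤ 5291.835 < 6396 → Mid.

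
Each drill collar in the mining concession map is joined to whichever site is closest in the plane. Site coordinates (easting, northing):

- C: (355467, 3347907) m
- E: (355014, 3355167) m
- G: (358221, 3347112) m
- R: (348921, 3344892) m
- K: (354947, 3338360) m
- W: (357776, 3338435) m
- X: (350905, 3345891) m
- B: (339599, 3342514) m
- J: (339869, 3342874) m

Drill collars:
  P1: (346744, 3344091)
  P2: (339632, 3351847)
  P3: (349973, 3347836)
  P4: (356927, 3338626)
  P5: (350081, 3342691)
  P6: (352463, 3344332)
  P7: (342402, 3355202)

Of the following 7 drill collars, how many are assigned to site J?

1

P1 → R
P2 → J
P3 → X
P4 → W
P5 → R
P6 → X
P7 → R
1 of the 7 goes to J.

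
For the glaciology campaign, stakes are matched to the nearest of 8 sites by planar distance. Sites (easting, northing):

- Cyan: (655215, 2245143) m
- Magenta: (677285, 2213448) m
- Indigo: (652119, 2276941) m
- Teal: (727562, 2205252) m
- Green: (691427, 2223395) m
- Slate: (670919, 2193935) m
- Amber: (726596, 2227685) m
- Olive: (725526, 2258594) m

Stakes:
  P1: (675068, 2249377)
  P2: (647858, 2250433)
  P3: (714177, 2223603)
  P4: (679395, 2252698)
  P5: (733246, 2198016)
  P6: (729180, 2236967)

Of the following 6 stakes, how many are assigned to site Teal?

1

P1 → Cyan
P2 → Cyan
P3 → Amber
P4 → Cyan
P5 → Teal
P6 → Amber
1 of the 6 goes to Teal.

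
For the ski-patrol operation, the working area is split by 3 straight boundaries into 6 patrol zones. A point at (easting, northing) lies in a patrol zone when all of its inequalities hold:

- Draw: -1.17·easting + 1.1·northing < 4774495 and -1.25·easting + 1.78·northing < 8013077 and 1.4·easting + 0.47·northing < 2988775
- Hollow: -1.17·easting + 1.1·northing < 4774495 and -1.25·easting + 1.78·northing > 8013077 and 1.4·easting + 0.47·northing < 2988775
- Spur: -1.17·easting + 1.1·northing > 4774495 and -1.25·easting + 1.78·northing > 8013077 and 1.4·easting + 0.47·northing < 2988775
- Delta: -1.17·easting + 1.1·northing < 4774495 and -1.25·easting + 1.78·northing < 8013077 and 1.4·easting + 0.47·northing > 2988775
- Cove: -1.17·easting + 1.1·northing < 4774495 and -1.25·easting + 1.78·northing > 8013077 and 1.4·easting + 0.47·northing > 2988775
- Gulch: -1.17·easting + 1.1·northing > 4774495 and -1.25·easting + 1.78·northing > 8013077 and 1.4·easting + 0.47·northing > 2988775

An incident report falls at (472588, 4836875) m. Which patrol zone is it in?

-1.17·472588 + 1.1·4836875 = 4767634.540, which is < 4774495
-1.25·472588 + 1.78·4836875 = 8018902.500, which is > 8013077
1.4·472588 + 0.47·4836875 = 2934954.450, which is < 2988775
This sign pattern matches Hollow.

Hollow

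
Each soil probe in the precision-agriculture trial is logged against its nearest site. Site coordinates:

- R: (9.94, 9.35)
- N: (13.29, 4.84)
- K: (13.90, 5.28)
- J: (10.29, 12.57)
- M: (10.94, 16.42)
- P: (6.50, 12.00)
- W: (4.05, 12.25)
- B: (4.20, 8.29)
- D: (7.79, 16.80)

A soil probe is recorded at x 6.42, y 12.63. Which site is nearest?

Squared distances to each site:
R: 23.149; N: 107.881; K: 109.973; J: 14.980; M: 34.794; P: 0.403; W: 5.761; B: 23.764; D: 19.266.
Minimum at P.

P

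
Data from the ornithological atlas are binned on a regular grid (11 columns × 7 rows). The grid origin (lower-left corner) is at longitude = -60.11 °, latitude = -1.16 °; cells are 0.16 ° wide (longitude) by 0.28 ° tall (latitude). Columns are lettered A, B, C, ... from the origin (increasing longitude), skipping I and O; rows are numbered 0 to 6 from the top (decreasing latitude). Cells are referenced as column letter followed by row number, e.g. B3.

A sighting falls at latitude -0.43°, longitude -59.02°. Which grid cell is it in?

G4

Column index: ⌊(-59.02 − -60.11) / 0.16⌋ = ⌊6.812⌋ = 6 → column G
Row offset from origin: ⌊(-0.43 − -1.16) / 0.28⌋ = ⌊2.607⌋ = 2 → row 4 (counted from top)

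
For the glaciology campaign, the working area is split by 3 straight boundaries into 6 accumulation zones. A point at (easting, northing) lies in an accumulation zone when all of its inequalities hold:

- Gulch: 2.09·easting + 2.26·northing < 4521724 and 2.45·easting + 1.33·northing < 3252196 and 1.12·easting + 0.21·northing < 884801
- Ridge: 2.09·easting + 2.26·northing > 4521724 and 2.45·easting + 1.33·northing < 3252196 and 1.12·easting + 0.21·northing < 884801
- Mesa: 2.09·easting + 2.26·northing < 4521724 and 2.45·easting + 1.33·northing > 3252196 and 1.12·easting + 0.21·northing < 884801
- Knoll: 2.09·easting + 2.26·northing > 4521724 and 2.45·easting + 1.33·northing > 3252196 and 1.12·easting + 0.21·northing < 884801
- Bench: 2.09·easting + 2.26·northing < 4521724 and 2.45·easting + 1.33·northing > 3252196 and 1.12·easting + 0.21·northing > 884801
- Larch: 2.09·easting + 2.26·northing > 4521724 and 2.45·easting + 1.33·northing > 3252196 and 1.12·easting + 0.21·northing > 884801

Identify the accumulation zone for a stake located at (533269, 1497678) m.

2.09·533269 + 2.26·1497678 = 4499284.490, which is < 4521724
2.45·533269 + 1.33·1497678 = 3298420.790, which is > 3252196
1.12·533269 + 0.21·1497678 = 911773.660, which is > 884801
This sign pattern matches Bench.

Bench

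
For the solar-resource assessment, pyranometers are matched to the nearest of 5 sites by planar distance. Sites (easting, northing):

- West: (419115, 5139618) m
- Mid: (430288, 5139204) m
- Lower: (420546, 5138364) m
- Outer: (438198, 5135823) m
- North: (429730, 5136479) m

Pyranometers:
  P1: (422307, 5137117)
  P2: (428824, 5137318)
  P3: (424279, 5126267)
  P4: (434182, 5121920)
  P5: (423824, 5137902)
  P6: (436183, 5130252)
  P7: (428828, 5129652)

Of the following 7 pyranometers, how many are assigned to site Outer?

P1 → Lower
P2 → North
P3 → North
P4 → Outer
P5 → Lower
P6 → Outer
P7 → North
2 of the 7 go to Outer.

2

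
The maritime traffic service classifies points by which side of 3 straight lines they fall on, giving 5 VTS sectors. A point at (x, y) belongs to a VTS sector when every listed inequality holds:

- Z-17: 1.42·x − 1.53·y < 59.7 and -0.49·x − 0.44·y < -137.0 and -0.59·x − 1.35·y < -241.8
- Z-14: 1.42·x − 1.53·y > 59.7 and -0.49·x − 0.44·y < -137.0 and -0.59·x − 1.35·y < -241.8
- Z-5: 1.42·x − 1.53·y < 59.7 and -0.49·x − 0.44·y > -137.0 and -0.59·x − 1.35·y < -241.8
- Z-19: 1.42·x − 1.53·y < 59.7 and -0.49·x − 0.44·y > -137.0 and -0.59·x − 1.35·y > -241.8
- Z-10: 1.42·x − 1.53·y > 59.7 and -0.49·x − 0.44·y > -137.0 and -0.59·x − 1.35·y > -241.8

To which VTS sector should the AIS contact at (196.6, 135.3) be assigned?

Z-14

1.42·196.6 − 1.53·135.3 = 72.163, which is > 59.7
-0.49·196.6 − 0.44·135.3 = -155.866, which is < -137.0
-0.59·196.6 − 1.35·135.3 = -298.649, which is < -241.8
This sign pattern matches Z-14.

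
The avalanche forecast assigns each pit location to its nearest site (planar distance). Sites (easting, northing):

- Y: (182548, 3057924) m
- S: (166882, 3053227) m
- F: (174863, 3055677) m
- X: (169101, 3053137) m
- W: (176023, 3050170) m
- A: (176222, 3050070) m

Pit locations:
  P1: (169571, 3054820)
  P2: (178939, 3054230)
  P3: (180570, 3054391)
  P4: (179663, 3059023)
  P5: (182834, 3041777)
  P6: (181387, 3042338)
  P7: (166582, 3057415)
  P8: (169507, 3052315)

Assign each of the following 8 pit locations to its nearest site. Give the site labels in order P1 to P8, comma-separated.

X, F, Y, Y, A, A, S, X

P1 → X (d²=3053389.00)
P2 → F (d²=18707585.00)
P3 → Y (d²=16394573.00)
P4 → Y (d²=9531026.00)
P5 → A (d²=112492393.00)
P6 → A (d²=86461049.00)
P7 → S (d²=17629344.00)
P8 → X (d²=840520.00)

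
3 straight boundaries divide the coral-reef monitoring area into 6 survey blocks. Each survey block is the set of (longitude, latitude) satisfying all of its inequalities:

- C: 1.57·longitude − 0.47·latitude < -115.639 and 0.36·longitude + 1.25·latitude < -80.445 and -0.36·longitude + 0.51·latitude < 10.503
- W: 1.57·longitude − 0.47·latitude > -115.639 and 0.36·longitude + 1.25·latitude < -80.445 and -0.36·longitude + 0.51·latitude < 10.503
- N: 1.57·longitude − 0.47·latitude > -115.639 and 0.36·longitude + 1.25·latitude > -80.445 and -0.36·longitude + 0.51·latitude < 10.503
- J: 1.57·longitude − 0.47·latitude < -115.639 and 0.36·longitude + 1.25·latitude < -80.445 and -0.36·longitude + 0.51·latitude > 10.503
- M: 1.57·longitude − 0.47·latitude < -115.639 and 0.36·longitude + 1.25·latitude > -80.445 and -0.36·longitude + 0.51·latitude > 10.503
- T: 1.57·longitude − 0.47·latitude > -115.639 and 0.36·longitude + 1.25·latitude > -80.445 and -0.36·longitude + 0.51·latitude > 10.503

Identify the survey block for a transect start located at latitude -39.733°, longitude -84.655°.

1.57·-84.655 − 0.47·-39.733 = -114.234, which is > -115.639
0.36·-84.655 + 1.25·-39.733 = -80.142, which is > -80.445
-0.36·-84.655 + 0.51·-39.733 = 10.212, which is < 10.503
This sign pattern matches N.

N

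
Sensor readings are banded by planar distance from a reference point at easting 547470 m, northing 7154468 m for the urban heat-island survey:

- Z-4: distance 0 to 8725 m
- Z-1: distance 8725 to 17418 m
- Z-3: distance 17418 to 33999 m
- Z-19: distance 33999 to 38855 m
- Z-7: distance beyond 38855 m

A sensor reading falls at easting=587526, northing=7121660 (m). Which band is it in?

Distance = √((587526−547470)² + (7121660−7154468)²) = √(1604483136.000 + 1076364864.000) = 51776.906 m.
38855 ≤ 51776.906 < ∞ → Z-7.

Z-7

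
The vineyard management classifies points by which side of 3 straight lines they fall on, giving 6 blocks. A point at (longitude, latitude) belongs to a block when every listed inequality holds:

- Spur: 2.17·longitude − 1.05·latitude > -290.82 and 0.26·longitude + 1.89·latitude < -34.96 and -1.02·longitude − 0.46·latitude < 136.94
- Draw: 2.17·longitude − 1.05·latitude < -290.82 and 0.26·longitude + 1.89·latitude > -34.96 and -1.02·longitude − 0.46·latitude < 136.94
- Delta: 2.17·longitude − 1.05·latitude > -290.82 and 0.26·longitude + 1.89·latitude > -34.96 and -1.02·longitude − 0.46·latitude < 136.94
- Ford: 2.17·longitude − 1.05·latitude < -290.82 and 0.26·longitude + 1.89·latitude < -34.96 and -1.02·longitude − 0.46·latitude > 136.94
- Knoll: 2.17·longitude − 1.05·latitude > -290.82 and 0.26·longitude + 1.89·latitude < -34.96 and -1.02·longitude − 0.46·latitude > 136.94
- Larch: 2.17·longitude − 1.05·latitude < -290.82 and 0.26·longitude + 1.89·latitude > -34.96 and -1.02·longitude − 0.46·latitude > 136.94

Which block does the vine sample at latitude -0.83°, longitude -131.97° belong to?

2.17·-131.97 − 1.05·-0.83 = -285.503, which is > -290.82
0.26·-131.97 + 1.89·-0.83 = -35.881, which is < -34.96
-1.02·-131.97 − 0.46·-0.83 = 134.991, which is < 136.94
This sign pattern matches Spur.

Spur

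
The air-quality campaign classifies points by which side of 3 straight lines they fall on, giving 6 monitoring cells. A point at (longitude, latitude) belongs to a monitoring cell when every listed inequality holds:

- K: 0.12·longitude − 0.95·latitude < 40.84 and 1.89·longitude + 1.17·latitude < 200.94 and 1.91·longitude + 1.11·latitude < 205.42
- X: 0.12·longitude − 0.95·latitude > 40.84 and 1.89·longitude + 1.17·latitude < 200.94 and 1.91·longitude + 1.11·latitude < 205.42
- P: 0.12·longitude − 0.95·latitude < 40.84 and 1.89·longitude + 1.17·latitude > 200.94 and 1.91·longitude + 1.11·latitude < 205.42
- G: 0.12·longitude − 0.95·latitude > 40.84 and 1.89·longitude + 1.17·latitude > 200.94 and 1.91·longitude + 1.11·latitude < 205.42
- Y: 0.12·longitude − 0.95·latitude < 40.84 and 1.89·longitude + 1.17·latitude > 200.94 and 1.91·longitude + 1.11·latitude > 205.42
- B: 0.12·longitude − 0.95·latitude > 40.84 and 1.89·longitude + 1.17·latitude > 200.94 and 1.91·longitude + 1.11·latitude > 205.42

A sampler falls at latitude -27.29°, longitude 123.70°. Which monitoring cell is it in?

Y

0.12·123.70 − 0.95·-27.29 = 40.770, which is < 40.84
1.89·123.70 + 1.17·-27.29 = 201.864, which is > 200.94
1.91·123.70 + 1.11·-27.29 = 205.975, which is > 205.42
This sign pattern matches Y.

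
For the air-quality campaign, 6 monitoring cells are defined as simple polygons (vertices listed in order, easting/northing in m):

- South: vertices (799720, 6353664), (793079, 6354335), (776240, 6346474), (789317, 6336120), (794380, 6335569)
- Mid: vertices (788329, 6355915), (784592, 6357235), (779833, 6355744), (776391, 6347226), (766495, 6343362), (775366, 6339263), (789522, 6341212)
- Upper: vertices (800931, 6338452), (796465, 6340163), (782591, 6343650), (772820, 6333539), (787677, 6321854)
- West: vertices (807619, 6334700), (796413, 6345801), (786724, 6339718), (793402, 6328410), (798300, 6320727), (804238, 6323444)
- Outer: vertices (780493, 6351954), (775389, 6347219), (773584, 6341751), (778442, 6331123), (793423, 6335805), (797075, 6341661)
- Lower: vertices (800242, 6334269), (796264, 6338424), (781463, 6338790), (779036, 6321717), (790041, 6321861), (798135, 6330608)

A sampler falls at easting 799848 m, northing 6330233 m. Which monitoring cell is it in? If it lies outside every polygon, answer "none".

Cast a ray rightward from (799848, 6330233). For each polygon, the edges (by vertex number in listed order) whose endpoints lie on opposite sides of northing = 6330233, where each meets that height, and whether that is right or left of the point:
South: no edge straddles that height → 0 crossings.
Mid: no edge straddles that height → 0 crossings.
Upper: 4–5 at easting≈777023.4 (left), 5–1 at easting≈794367.9 (left) → 0 crossings.
West: 3–4 at easting≈792325.4 (left), 6–1 at easting≈806277.2 (right) → 1 crossing.
Outer: no edge straddles that height → 0 crossings.
Lower: 3–4 at easting≈780246.6 (left), 5–6 at easting≈797788.0 (left) → 0 crossings.
Only West has an odd count, so the point is inside West.

West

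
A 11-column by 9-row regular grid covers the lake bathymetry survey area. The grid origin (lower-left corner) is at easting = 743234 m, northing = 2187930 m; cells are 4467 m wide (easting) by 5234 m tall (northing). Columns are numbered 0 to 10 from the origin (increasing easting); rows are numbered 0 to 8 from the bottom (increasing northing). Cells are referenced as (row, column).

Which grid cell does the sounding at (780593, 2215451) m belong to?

Column index: ⌊(780593 − 743234) / 4467⌋ = ⌊8.363⌋ = 8
Row offset from origin: ⌊(2215451 − 2187930) / 5234⌋ = ⌊5.258⌋ = 5 → row 5

(5, 8)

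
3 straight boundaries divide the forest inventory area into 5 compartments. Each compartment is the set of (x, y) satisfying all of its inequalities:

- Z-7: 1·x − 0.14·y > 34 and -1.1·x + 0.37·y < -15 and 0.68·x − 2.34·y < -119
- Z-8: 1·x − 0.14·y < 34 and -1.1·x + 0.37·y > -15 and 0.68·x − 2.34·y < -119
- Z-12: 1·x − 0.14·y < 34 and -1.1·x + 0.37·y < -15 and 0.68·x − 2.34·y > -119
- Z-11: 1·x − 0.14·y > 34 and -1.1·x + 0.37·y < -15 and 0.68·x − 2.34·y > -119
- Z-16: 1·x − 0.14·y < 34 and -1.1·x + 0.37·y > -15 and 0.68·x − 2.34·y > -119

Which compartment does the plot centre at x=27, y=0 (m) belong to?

Z-12

1·27 − 0.14·0 = 27.000, which is < 34
-1.1·27 + 0.37·0 = -29.700, which is < -15
0.68·27 − 2.34·0 = 18.360, which is > -119
This sign pattern matches Z-12.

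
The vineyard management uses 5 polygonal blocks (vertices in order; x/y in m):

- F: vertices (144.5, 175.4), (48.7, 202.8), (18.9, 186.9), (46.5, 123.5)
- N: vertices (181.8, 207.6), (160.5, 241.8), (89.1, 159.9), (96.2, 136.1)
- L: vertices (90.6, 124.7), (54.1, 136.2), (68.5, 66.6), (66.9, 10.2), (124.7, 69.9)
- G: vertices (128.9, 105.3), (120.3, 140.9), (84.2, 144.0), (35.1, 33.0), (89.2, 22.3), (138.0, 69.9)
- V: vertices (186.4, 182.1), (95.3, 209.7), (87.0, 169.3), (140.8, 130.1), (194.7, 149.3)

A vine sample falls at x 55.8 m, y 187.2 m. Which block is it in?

F

Cast a ray rightward from (55.8, 187.2). For each polygon, the edges (by vertex number in listed order) whose endpoints lie on opposite sides of y = 187.2, where each meets that height, and whether that is right or left of the point:
F: 1–2 at x≈103.24 (right), 2–3 at x≈19.46 (left) → 1 crossing.
N: 2–3 at x≈112.90 (right), 4–1 at x≈157.38 (right) → 2 crossings.
L: no edge straddles that height → 0 crossings.
G: no edge straddles that height → 0 crossings.
V: 1–2 at x≈169.57 (right), 2–3 at x≈90.68 (right) → 2 crossings.
Only F has an odd count, so the point is inside F.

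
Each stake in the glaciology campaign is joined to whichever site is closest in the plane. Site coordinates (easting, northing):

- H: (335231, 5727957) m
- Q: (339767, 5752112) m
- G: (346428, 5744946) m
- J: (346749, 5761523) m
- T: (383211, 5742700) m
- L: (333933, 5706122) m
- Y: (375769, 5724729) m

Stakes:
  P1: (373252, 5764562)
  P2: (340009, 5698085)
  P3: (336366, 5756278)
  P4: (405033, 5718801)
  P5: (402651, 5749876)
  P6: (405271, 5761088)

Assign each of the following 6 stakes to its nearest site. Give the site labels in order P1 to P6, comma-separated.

T, L, Q, Y, T, T

P1 → T (d²=577128725.00)
P2 → L (d²=101511145.00)
P3 → Q (d²=28922357.00)
P4 → Y (d²=891522880.00)
P5 → T (d²=429408576.00)
P6 → T (d²=824762144.00)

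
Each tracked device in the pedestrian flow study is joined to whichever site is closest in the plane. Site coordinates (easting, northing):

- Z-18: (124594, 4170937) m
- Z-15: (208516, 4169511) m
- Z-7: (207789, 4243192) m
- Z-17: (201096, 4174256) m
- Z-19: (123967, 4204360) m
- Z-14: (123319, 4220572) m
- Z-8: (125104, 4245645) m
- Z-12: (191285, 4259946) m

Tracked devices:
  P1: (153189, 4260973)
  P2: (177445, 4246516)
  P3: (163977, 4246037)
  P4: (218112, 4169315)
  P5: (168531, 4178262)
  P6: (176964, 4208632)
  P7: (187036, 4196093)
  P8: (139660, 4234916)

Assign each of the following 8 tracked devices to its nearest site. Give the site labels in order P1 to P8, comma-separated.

P1 → Z-8 (d²=1023714809.00)
P2 → Z-12 (d²=371910500.00)
P3 → Z-12 (d²=939187145.00)
P4 → Z-15 (d²=92121632.00)
P5 → Z-17 (d²=1076527261.00)
P6 → Z-17 (d²=1764062800.00)
P7 → Z-17 (d²=674538169.00)
P8 → Z-8 (d²=326988577.00)

Z-8, Z-12, Z-12, Z-15, Z-17, Z-17, Z-17, Z-8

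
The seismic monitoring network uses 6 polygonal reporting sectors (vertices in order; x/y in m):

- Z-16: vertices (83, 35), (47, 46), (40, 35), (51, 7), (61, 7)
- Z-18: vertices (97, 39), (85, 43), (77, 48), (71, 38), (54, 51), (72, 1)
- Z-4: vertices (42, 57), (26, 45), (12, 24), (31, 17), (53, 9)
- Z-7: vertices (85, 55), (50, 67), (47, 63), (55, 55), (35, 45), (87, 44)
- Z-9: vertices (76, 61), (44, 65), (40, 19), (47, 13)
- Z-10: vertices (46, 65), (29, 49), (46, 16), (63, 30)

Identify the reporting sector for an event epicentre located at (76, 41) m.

Cast a ray rightward from (76, 41). For each polygon, the edges (by vertex number in listed order) whose endpoints lie on opposite sides of y = 41, where each meets that height, and whether that is right or left of the point:
Z-16: 1–2 at x≈63.4 (left), 2–3 at x≈43.8 (left) → 0 crossings.
Z-18: 1–2 at x≈91.0 (right), 3–4 at x≈72.8 (left), 4–5 at x≈67.1 (left), 5–6 at x≈57.6 (left) → 1 crossing.
Z-4: 2–3 at x≈23.3 (left), 5–1 at x≈45.7 (left) → 0 crossings.
Z-7: no edge straddles that height → 0 crossings.
Z-9: 2–3 at x≈41.9 (left), 4–1 at x≈63.9 (left) → 0 crossings.
Z-10: 2–3 at x≈33.1 (left), 4–1 at x≈57.7 (left) → 0 crossings.
Only Z-18 has an odd count, so the point is inside Z-18.

Z-18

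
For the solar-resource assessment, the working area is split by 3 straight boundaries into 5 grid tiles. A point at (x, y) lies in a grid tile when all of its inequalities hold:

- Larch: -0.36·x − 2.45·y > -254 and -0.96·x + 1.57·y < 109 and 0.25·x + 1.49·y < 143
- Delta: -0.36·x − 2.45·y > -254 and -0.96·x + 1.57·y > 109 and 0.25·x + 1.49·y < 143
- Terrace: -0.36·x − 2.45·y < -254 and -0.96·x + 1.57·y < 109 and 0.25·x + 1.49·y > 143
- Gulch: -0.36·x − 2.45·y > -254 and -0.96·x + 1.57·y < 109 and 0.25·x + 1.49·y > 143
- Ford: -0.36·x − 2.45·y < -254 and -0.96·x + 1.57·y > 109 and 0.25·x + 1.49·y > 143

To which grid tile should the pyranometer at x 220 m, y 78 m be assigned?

Terrace

-0.36·220 − 2.45·78 = -270.300, which is < -254
-0.96·220 + 1.57·78 = -88.740, which is < 109
0.25·220 + 1.49·78 = 171.220, which is > 143
This sign pattern matches Terrace.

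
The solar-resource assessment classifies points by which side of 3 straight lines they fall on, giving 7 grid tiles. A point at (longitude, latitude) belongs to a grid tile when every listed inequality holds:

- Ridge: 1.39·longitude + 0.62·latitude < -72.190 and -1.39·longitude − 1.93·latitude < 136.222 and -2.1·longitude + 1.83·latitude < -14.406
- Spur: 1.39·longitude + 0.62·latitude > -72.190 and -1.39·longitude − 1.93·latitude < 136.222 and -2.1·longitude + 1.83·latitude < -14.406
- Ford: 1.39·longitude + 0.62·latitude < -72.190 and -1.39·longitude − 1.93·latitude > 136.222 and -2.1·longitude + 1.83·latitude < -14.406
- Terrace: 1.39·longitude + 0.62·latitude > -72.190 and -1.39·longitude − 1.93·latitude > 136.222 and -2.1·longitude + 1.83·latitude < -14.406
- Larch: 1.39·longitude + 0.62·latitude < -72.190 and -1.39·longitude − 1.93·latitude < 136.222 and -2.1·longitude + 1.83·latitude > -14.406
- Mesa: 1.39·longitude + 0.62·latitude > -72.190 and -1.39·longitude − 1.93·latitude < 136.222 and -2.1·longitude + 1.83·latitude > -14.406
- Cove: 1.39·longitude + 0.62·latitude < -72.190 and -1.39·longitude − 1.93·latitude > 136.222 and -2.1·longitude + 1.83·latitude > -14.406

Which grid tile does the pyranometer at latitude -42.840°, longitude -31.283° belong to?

Mesa

1.39·-31.283 + 0.62·-42.840 = -70.044, which is > -72.190
-1.39·-31.283 − 1.93·-42.840 = 126.165, which is < 136.222
-2.1·-31.283 + 1.83·-42.840 = -12.703, which is > -14.406
This sign pattern matches Mesa.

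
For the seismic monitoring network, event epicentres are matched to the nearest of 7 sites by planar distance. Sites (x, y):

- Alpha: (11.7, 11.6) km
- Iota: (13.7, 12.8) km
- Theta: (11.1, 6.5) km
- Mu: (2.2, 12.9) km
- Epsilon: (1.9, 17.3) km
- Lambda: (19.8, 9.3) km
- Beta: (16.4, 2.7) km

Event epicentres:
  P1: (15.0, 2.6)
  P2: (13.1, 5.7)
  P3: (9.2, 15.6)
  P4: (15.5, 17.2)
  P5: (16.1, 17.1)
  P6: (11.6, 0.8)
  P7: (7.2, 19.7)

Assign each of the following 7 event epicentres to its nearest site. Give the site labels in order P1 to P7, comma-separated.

Beta, Theta, Alpha, Iota, Iota, Beta, Epsilon

P1 → Beta (d²=1.97)
P2 → Theta (d²=4.64)
P3 → Alpha (d²=22.25)
P4 → Iota (d²=22.60)
P5 → Iota (d²=24.25)
P6 → Beta (d²=26.65)
P7 → Epsilon (d²=33.85)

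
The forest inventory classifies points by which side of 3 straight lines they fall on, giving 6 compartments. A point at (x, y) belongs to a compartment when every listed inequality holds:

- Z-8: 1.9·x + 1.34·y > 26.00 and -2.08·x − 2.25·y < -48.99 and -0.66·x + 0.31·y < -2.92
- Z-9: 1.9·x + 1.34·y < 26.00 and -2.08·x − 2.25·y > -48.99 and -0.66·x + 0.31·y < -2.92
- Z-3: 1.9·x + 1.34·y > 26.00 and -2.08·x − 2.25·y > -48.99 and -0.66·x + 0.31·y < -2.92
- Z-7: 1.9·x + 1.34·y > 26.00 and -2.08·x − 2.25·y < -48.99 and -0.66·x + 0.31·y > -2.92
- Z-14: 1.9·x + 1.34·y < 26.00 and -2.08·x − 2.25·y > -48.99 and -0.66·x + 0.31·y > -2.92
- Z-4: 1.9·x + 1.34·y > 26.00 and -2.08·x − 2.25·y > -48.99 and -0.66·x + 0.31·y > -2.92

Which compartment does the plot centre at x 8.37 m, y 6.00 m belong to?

1.9·8.37 + 1.34·6.00 = 23.943, which is < 26.00
-2.08·8.37 − 2.25·6.00 = -30.910, which is > -48.99
-0.66·8.37 + 0.31·6.00 = -3.664, which is < -2.92
This sign pattern matches Z-9.

Z-9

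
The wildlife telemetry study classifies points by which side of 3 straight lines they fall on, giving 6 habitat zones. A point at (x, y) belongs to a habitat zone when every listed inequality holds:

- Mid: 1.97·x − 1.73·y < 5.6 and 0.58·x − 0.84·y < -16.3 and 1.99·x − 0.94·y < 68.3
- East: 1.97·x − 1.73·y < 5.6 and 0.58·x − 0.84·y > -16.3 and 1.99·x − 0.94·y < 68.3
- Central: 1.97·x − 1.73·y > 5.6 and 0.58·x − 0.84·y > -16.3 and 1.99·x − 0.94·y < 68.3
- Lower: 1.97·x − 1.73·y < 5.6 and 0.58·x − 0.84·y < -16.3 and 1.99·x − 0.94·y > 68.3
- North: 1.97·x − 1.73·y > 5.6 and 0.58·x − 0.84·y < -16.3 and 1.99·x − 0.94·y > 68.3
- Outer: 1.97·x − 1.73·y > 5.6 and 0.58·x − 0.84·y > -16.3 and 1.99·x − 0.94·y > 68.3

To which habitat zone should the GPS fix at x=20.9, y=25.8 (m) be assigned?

1.97·20.9 − 1.73·25.8 = -3.461, which is < 5.6
0.58·20.9 − 0.84·25.8 = -9.550, which is > -16.3
1.99·20.9 − 0.94·25.8 = 17.339, which is < 68.3
This sign pattern matches East.

East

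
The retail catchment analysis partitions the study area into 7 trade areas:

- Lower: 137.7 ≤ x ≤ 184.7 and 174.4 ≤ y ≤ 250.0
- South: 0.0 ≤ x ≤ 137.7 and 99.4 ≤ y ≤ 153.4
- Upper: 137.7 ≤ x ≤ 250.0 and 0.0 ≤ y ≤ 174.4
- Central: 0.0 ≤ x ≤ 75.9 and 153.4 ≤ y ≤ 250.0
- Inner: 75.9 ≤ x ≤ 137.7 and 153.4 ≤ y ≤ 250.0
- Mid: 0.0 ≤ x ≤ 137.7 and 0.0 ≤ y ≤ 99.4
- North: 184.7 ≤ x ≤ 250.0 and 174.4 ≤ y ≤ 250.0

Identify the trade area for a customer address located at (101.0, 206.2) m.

The point has x = 101.0 and y = 206.2.
Only Inner satisfies 75.9 ≤ x ≤ 137.7 and 153.4 ≤ y ≤ 250.0.

Inner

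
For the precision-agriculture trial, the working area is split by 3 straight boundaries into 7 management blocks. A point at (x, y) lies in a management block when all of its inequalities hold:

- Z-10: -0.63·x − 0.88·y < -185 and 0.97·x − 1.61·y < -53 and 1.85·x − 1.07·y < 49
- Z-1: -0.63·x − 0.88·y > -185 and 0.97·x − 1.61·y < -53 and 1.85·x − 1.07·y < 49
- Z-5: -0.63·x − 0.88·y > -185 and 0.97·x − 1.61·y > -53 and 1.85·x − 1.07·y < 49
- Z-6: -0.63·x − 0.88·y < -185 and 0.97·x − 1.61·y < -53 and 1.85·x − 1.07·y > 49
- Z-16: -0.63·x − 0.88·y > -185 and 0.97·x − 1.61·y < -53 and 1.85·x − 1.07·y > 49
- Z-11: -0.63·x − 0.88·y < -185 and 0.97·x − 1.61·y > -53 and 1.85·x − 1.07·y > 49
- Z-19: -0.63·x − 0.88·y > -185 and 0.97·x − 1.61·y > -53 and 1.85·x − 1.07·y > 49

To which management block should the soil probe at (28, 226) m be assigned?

-0.63·28 − 0.88·226 = -216.520, which is < -185
0.97·28 − 1.61·226 = -336.700, which is < -53
1.85·28 − 1.07·226 = -190.020, which is < 49
This sign pattern matches Z-10.

Z-10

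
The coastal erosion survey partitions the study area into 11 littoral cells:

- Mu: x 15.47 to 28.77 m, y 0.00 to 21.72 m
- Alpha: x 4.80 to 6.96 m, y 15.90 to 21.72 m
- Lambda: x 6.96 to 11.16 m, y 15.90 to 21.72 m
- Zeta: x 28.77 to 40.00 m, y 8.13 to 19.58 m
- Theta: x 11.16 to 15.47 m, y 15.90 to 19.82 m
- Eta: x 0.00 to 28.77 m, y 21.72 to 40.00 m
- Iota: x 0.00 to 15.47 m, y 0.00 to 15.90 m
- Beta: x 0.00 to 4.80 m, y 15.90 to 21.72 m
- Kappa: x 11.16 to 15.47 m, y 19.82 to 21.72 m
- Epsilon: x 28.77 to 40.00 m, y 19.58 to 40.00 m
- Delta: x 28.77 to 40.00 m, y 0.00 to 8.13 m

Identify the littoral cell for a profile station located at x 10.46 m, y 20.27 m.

Lambda

The point has x = 10.46 and y = 20.27.
Only Lambda satisfies 6.96 ≤ x ≤ 11.16 and 15.90 ≤ y ≤ 21.72.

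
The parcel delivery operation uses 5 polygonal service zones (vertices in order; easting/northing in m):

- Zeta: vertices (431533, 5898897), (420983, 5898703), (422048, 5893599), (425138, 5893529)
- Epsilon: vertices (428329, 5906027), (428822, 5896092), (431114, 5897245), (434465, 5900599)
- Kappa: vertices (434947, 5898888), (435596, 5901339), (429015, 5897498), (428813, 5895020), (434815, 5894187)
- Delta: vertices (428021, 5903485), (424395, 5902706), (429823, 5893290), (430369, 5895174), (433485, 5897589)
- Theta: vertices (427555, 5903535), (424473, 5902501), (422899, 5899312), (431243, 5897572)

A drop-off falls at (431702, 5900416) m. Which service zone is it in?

Epsilon

Cast a ray rightward from (431702, 5900416). For each polygon, the edges (by vertex number in listed order) whose endpoints lie on opposite sides of northing = 5900416, where each meets that height, and whether that is right or left of the point:
Zeta: no edge straddles that height → 0 crossings.
Epsilon: 1–2 at easting≈428607.4 (left), 3–4 at easting≈434282.2 (right) → 1 crossing.
Kappa: 1–2 at easting≈435351.6 (right), 2–3 at easting≈434014.6 (right) → 2 crossings.
Delta: 2–3 at easting≈425715.1 (left), 5–1 at easting≈430865.1 (left) → 0 crossings.
Theta: 2–3 at easting≈423443.9 (left), 4–1 at easting≈429484.0 (left) → 0 crossings.
Only Epsilon has an odd count, so the point is inside Epsilon.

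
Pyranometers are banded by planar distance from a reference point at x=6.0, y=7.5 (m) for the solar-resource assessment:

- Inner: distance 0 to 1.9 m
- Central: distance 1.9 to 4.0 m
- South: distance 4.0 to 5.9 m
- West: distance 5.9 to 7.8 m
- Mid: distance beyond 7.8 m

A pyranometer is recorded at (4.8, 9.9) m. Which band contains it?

Central

Distance = √((4.8−6.0)² + (9.9−7.5)²) = √(1.440 + 5.760) = 2.683 m.
1.9 ≤ 2.683 < 4.0 → Central.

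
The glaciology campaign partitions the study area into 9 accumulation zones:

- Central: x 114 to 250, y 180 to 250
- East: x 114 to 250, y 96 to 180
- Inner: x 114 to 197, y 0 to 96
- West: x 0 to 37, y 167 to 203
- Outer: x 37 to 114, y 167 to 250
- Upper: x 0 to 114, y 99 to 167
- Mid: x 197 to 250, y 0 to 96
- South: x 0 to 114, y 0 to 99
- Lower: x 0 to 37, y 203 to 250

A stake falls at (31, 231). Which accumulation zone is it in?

Lower

The point has x = 31 and y = 231.
Only Lower satisfies 0 ≤ x ≤ 37 and 203 ≤ y ≤ 250.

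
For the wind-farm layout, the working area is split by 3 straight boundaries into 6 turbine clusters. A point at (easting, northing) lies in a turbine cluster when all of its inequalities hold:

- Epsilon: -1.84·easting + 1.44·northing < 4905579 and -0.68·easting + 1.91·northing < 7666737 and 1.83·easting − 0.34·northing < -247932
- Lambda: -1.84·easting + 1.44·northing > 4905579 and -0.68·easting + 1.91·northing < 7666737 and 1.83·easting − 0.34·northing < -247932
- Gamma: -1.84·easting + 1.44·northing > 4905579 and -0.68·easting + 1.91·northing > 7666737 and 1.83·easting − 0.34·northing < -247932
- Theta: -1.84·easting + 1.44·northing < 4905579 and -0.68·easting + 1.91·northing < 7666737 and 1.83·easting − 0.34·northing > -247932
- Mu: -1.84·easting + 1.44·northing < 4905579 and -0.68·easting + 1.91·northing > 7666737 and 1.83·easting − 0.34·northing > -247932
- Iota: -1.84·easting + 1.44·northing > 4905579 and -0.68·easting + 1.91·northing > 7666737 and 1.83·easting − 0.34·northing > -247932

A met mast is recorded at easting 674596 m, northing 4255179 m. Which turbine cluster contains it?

-1.84·674596 + 1.44·4255179 = 4886201.120, which is < 4905579
-0.68·674596 + 1.91·4255179 = 7668666.610, which is > 7666737
1.83·674596 − 0.34·4255179 = -212250.180, which is > -247932
This sign pattern matches Mu.

Mu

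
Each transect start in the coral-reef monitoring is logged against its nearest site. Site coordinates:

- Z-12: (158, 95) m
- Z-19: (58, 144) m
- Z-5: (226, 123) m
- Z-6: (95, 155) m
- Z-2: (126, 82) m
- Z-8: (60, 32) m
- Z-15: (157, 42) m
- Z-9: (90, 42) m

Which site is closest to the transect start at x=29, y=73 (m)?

Squared distances to each site:
Z-12: 17125.000; Z-19: 5882.000; Z-5: 41309.000; Z-6: 11080.000; Z-2: 9490.000; Z-8: 2642.000; Z-15: 17345.000; Z-9: 4682.000.
Minimum at Z-8.

Z-8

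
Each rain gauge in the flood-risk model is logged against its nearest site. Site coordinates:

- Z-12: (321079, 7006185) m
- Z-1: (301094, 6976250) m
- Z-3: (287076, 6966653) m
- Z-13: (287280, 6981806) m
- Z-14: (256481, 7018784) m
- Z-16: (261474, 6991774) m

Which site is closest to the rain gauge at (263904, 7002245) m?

Z-16

Squared distances to each site:
Z-12: 3284504225.000; Z-1: 2058836125.000; Z-3: 1803732048.000; Z-13: 964190097.000; Z-14: 328639450.000; Z-16: 115546741.000.
Minimum at Z-16.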